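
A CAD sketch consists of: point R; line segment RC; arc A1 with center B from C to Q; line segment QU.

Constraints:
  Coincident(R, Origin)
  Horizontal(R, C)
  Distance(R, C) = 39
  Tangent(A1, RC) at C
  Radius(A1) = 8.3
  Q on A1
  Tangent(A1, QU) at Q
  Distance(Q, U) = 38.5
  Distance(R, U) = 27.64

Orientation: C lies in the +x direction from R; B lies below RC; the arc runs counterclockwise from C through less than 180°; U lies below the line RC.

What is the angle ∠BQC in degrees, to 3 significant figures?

69.5°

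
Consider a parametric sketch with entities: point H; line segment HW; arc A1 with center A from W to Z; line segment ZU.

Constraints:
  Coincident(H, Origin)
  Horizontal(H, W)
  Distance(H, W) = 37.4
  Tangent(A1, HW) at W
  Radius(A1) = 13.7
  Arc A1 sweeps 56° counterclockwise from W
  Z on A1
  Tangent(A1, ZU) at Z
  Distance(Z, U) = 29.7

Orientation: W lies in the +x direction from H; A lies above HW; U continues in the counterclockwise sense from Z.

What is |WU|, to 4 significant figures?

41.50

H is at the origin; H and W share the same y with |HW| = 37.4 and W on the +x side, so W = (37.40, 0.000). A1 meets HW tangentially, so AW is at right angles to HW, so A = W + (0, 13.7) = (37.40, 13.70). On A1, W sits at bearing -90° from A; a 56° counterclockwise sweep puts Z at bearing -34°, so Z = A + 13.7·(cos -34°, sin -34°) = (48.76, 6.039). Tangency of A1 to ZU means the radius AZ is perpendicular to ZU, so ZU runs along (−sin -34°, cos -34°); with |ZU| = 29.7, U = (65.37, 30.66). Then |WU| = |U − W| = 41.50.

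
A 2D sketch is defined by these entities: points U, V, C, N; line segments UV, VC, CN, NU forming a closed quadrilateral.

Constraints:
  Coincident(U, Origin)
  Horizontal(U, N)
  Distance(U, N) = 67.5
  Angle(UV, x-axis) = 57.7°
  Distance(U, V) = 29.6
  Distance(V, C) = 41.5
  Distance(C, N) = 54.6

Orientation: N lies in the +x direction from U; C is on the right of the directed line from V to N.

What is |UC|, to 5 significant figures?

22.586

Checks: U = (0.00, 0.00) ✓; |VC| = 41.50 ✓; |CN| = 54.60 ✓.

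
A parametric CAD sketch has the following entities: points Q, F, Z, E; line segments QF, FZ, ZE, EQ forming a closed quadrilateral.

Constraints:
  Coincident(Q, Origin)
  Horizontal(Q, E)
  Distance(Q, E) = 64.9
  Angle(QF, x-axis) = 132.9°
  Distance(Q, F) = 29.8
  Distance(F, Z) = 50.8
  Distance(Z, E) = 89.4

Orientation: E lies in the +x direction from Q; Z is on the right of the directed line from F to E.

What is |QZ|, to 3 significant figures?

35.0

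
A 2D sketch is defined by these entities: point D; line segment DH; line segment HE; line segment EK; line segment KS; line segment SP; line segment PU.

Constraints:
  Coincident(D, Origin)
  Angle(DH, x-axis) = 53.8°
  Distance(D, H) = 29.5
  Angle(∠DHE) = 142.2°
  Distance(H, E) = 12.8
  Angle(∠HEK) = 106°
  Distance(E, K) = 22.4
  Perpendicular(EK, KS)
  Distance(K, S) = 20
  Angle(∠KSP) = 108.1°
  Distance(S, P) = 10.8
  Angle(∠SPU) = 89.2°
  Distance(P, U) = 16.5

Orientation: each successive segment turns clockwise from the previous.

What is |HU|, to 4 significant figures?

11.74

D is at the origin; DH runs at 53.8° with length 29.5, so H = (17.42, 23.81). ∠DHE = 142.2° gives HE at 16.00° from the x-axis; with |HE| = 12.8, E = (29.73, 27.33). ∠HEK = 106.0° gives EK at -58.00° from the x-axis; with |EK| = 22.4, K = (41.60, 8.337). EK is perpendicular to KS, so KS runs at -148.0°; with |KS| = 20.0, S = (24.64, -2.261). ∠KSP = 108.1° gives SP at 140.1° from the x-axis; with |SP| = 10.8, P = (16.35, 4.666). ∠SPU = 89.2° gives PU at 49.30° from the x-axis; with |PU| = 16.5, U = (27.11, 17.18). Then |HU| = |U − H| = 11.74.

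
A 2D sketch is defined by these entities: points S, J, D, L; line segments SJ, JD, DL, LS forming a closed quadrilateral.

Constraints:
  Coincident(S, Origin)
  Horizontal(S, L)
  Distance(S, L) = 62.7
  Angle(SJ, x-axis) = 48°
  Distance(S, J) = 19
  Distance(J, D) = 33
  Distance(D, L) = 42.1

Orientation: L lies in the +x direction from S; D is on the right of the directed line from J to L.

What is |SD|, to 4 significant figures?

29.42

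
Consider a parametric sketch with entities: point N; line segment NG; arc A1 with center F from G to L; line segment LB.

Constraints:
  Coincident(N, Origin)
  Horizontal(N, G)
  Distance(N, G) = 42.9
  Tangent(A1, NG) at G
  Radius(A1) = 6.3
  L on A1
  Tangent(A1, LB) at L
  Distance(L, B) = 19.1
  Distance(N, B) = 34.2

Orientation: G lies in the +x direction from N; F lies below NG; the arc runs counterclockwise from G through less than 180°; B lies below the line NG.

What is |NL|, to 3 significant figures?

37.6

N is at the origin; NG is horizontal with |NG| = 42.9 and G on the +x side, so G = (42.9, 0.00). Tangency of A1 to NG means the radius FG is perpendicular to NG, so F = G + (0, -6.3) = (42.9, -6.30). Since FL ⟂ LB (tangency), |FB| = √(6.3² + 19.1²) = 20.1 regardless of where L sits on A1. So B lies on both circle(N, 34.2) and circle(F, 20.1); the below-NG intersection is B = (27.9, -19.7). L is the foot of the tangent from B: L = (37.4, -3.17).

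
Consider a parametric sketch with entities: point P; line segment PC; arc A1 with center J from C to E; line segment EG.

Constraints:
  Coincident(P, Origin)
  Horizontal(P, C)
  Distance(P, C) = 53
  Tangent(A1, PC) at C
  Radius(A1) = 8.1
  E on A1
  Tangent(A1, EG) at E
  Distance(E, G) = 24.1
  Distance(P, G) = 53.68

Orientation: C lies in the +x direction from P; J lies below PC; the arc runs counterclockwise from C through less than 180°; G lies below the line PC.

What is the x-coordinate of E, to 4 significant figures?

44.92

P is at the origin; P and C share the same y with |PC| = 53.0 and C on the +x side, so C = (53.00, 0.000). A1 meets PC tangentially, so JC is at right angles to PC, so J = C + (0, -8.1) = (53.00, -8.100). Since JE ⟂ EG (tangency), |JG| = √(8.1² + 24.1²) = 25.42 regardless of where E sits on A1. So G lies on both circle(P, 53.68) and circle(J, 25.42); the below-PC intersection is G = (43.37, -31.63). E is the foot of the tangent from G: E = (44.92, -7.580).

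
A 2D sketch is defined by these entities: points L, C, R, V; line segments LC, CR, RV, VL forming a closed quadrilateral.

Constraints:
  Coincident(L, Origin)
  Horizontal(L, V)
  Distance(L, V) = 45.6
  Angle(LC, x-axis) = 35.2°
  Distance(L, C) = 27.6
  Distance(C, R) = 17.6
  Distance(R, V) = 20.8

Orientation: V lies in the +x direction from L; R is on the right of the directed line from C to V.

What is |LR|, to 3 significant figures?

24.9

Checks: |CR| = 17.60 ✓; |RV| = 20.80 ✓.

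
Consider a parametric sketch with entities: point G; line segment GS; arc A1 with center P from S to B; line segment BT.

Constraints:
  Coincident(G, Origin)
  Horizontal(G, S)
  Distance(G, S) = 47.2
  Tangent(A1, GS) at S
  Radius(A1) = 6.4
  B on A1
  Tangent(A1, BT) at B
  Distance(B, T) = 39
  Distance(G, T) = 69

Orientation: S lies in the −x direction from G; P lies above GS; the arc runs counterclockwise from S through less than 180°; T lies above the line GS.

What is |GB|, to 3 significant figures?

41.8

G is at the origin; GS is horizontal with |GS| = 47.2 and S on the −x side, so S = (-47.2, 0.00). Tangency of A1 to GS means the radius PS is perpendicular to GS, so P = S + (0, 6.4) = (-47.2, 6.40). Since PB ⟂ BT (tangency), |PT| = √(6.4² + 39.0²) = 39.5 regardless of where B sits on A1. So T lies on both circle(G, 69.0) and circle(P, 39.5); the above-GS intersection is T = (-51.7, 45.7). B is the foot of the tangent from T: B = (-41.0, 8.15).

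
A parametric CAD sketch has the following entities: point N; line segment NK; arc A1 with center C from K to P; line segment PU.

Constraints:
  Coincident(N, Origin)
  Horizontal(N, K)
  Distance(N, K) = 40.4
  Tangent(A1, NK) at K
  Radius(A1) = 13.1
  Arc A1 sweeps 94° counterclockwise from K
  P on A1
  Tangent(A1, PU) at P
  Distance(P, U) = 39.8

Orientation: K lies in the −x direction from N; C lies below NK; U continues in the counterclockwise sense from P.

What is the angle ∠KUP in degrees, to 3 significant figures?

14.8°

N is at the origin; NK is horizontal with |NK| = 40.4 and K on the −x side, so K = (-40.4, 0.00). A1 meets NK tangentially, so CK is at right angles to NK, so C = K + (0, -13.1) = (-40.4, -13.1). On A1, K sits at bearing 90° from C; a 94° counterclockwise sweep puts P at bearing 184°, so P = C + 13.1·(cos 184°, sin 184°) = (-53.5, -14.0). Tangency of A1 to PU means the radius CP is perpendicular to PU, so PU runs along (−sin 184°, cos 184°); with |PU| = 39.8, U = (-50.7, -53.7). Then cos ∠KUP = UK·UP / (|UK||UP|), giving 14.8°.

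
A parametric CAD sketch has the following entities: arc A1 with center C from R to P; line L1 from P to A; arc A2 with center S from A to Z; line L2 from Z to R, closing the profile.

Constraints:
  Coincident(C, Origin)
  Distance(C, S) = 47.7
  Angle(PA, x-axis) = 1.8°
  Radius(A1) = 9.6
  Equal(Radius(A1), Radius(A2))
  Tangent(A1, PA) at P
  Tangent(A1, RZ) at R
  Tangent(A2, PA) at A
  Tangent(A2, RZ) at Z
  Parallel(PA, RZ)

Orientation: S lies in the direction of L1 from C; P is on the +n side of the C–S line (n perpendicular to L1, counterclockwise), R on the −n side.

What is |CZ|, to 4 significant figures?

48.66

The slot axis is L1's direction at 1.8°, so u = (cos 1.8°, sin 1.8°) = (0.9995, 0.03141) and n = (−sin 1.8°, cos 1.8°) = (-0.03141, 0.9995). C is at the origin and S lies 47.7 along u from C, so S = 47.7·u = (47.68, 1.498). Tangency of A1 to both parallel lines with radius 9.6 puts P and R at C ± 9.6·n: P = (-0.3015, 9.595), R = (0.3015, -9.595). Equal radii place A and Z the same way about S: A = S + 9.6·n = (47.37, 11.09), Z = S − 9.6·n = (47.98, -8.097). Then |CZ| = |Z − C| = 48.66.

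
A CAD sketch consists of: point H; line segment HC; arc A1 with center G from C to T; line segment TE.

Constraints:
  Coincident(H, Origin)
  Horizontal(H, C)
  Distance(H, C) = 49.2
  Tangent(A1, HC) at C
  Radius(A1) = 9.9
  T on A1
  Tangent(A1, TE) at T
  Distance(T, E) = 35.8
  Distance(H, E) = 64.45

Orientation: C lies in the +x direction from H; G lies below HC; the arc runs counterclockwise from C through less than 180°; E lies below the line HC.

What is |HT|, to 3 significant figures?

41.0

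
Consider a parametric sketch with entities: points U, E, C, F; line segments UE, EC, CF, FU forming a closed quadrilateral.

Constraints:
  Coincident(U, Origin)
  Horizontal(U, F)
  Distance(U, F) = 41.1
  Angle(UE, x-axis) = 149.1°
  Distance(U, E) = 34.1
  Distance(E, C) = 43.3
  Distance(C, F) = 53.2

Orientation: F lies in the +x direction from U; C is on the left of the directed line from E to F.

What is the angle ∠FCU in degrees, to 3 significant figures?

49.6°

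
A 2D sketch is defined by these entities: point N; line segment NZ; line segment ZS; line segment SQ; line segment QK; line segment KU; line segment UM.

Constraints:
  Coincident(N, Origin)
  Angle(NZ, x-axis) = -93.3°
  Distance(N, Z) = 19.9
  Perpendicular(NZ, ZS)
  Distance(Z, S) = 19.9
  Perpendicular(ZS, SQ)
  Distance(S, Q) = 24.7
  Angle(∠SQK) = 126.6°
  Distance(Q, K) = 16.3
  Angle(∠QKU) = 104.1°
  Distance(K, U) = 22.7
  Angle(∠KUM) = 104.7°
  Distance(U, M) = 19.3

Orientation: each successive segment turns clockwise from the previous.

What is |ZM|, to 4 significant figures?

3.688

∠QKU = 104.1° gives KU at -42.60° from the x-axis; with |KU| = 22.7, U = (10.74, -0.4784). ∠KUM = 104.7° gives UM at -117.9° from the x-axis; with |UM| = 19.3, M = (1.711, -17.54). Then |ZM| = |M − Z| = 3.688.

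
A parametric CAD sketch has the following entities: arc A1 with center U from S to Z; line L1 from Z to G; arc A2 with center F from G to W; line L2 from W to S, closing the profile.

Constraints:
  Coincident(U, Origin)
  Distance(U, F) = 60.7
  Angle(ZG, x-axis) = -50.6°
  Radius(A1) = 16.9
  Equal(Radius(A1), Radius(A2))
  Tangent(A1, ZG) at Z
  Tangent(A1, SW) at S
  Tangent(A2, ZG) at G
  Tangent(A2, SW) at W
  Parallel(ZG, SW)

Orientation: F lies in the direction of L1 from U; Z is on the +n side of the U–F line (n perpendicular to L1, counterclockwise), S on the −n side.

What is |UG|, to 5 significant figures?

63.009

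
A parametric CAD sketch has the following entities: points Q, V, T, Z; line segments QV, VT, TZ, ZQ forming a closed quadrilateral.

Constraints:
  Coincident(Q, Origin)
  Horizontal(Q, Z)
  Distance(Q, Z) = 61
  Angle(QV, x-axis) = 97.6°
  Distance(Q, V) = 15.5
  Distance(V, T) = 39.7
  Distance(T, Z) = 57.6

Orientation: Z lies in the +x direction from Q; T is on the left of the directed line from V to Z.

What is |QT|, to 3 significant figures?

51.1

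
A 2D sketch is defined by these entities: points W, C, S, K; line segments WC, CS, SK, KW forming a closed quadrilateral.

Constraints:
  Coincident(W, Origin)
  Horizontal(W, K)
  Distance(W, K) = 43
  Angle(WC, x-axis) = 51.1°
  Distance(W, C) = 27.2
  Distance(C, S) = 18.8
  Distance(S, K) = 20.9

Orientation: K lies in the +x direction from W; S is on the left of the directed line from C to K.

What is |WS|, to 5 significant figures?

40.842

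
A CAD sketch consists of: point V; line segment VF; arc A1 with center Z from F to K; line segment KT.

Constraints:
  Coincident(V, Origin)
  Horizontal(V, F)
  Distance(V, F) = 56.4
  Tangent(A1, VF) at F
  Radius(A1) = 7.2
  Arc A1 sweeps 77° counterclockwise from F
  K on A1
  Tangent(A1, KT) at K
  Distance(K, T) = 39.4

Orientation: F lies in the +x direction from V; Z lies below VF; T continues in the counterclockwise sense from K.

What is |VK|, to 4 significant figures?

49.70

A1 meets VF tangentially, so ZF is at right angles to VF, so Z = F + (0, -7.2) = (56.40, -7.200). On A1, F sits at bearing 90° from Z; a 77° counterclockwise sweep puts K at bearing 167°, so K = Z + 7.2·(cos 167°, sin 167°) = (49.38, -5.580). Then |VK| = |K − V| = 49.70.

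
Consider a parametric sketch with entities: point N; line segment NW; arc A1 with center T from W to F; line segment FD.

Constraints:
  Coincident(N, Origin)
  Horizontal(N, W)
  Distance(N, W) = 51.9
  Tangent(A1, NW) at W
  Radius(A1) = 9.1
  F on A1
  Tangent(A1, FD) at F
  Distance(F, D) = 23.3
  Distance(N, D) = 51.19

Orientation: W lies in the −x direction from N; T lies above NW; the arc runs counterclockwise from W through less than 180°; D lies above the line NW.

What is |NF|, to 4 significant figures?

43.62

Checks: |NW| = 51.90 ✓; |TF| = 9.100 ✓; ∠(TF, FD) = 90.00° ✓; |FD| = 23.30 ✓; |ND| = 51.19 ✓.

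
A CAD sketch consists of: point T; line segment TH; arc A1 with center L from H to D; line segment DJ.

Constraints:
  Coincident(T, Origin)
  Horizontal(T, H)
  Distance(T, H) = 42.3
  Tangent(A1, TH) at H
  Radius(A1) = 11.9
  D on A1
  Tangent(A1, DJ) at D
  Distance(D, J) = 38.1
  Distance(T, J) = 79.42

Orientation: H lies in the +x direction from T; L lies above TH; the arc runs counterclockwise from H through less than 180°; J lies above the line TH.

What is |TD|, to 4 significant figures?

54.11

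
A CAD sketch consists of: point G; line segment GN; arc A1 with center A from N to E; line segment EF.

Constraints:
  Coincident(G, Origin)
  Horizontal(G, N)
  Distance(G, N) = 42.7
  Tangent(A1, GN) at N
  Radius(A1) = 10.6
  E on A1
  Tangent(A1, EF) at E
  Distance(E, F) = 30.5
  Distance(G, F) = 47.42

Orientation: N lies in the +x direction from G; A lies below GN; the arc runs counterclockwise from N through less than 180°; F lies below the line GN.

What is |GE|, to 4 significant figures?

33.44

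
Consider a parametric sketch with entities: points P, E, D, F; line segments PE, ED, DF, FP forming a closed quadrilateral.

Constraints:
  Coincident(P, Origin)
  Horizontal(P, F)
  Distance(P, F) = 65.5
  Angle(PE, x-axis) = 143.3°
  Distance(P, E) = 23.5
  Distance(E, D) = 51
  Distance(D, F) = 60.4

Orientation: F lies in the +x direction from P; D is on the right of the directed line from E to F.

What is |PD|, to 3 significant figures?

29.3

Checks: |PF| = 65.50 ✓; |PE| = 23.50 ✓; |ED| = 51.00 ✓; |DF| = 60.40 ✓.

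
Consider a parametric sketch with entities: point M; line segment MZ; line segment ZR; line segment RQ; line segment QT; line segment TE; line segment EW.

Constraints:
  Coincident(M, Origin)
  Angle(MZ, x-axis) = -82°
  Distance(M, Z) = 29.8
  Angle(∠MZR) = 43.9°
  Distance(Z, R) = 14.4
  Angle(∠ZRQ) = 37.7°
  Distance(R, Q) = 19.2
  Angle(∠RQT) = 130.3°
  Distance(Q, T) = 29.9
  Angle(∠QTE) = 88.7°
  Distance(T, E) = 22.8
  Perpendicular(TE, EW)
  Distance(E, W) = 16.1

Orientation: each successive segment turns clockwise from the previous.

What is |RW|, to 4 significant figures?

26.86

∠QTE = 88.7° gives TE at -141.4° from the x-axis; with |TE| = 22.8, E = (13.38, -57.92). The perpendicularity gives EW at right angles to TE, so EW runs at 128.6°; with |EW| = 16.1, W = (3.331, -45.34). Then |RW| = |W − R| = 26.86.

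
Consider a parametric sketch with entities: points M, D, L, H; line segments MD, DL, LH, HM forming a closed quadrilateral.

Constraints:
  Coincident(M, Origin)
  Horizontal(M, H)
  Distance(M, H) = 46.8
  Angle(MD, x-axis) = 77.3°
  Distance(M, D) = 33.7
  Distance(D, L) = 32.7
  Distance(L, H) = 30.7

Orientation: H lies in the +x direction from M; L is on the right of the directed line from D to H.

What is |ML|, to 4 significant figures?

16.19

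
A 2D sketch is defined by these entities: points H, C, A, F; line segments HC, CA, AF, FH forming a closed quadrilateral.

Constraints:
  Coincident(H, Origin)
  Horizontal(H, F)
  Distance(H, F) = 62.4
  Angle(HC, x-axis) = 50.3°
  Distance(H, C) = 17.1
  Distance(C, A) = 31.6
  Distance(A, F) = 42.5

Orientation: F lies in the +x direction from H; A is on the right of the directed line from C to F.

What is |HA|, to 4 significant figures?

28.07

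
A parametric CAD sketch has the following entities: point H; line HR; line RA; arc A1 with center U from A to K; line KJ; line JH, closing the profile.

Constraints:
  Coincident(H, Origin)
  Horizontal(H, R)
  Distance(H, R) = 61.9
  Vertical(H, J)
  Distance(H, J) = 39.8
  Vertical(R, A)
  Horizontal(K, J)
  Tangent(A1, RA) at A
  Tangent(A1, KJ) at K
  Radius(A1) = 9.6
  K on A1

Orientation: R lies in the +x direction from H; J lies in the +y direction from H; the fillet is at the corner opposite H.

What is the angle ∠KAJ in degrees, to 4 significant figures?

36.18°

H is at the origin; HR is horizontal with |HR| = 61.9 and R on the +x side, so R = (61.90, 0.000). HJ is vertical with |HJ| = 39.8 and J on the +y side, so J = (0.000, 39.80). The virtual corner opposite H is at (61.90, 39.80). Since A1 is tangent to RA there, UA ⟂ RA and since A1 is tangent to KJ there, UK ⟂ KJ, with radius 9.6, so the center U sits 9.6 in from both sides at U = (52.30, 30.20). That places the tangent points at A = (61.90, 30.20) on RA and K = (52.30, 39.80) on KJ. Then cos ∠KAJ = AK·AJ / (|AK||AJ|), giving 36.18°.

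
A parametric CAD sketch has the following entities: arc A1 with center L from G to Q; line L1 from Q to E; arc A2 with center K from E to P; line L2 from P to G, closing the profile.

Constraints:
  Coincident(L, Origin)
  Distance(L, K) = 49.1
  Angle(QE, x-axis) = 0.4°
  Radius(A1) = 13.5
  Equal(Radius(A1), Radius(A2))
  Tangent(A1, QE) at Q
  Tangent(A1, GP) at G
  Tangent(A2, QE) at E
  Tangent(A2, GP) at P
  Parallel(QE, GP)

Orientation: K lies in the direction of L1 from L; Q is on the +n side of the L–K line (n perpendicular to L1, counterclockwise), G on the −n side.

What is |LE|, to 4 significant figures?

50.92

Tangency of A1 to both parallel lines with radius 13.5 puts Q and G at L ± 13.5·n: Q = (-0.09425, 13.50), G = (0.09425, -13.50). Equal radii place E and P the same way about K: E = K + 13.5·n = (49.00, 13.84), P = K − 13.5·n = (49.19, -13.16). Then |LE| = |E − L| = 50.92.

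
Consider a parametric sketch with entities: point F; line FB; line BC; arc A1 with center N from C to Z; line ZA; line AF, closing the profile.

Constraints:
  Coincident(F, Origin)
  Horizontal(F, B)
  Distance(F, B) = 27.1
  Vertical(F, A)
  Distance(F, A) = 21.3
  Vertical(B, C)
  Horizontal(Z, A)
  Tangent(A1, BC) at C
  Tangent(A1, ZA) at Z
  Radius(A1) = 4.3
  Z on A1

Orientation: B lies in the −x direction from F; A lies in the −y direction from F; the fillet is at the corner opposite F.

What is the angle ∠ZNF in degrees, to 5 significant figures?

126.71°

F is at the origin; F and B share the same y with |FB| = 27.1 and B on the −x side, so B = (-27.100, 0.0000). FA is vertical with |FA| = 21.3 and A on the −y side, so A = (0.0000, -21.300). The virtual corner opposite F is at (-27.100, -21.300). The tangent condition forces NC to be normal to BC and the tangent condition forces NZ to be normal to ZA, with radius 4.3, so the center N sits 4.3 in from both sides at N = (-22.800, -17.000). That places the tangent points at C = (-27.100, -17.000) on BC and Z = (-22.800, -21.300) on ZA. Then cos ∠ZNF = NZ·NF / (|NZ||NF|), giving 126.71°.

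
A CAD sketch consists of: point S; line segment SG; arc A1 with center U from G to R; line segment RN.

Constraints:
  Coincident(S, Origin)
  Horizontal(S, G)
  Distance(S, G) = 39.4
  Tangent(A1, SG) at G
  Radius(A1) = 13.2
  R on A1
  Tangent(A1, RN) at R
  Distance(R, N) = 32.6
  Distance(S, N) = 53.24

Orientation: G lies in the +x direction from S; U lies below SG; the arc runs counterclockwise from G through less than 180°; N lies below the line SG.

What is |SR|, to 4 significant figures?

29.44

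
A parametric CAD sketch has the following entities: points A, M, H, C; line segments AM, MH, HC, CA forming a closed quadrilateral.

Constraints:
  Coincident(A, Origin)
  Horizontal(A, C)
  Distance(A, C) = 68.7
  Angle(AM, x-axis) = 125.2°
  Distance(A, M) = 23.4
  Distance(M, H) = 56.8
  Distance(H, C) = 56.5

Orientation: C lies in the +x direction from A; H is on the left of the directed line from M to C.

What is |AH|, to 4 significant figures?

58.90

Checks: A.y = 0.00, C.y = 0.00 ✓; |MH| = 56.80 ✓; |HC| = 56.50 ✓.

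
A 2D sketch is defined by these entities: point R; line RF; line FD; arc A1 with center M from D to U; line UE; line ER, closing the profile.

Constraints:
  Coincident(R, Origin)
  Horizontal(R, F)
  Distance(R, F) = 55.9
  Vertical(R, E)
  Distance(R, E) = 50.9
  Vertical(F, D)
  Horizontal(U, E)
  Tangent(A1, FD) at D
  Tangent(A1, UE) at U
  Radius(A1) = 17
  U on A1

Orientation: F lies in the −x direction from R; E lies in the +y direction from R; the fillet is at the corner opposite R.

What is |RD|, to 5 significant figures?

65.376

R is at the origin; RF is horizontal with |RF| = 55.9 and F on the −x side, so F = (-55.900, 0.0000). R and E share the same x with |RE| = 50.9 and E on the +y side, so E = (0.0000, 50.900). The virtual corner opposite R is at (-55.900, 50.900). The tangent condition forces MD to be normal to FD and the tangent condition forces MU to be normal to UE, with radius 17.0, so the center M sits 17.0 in from both sides at M = (-38.900, 33.900). That places the tangent points at D = (-55.900, 33.900) on FD and U = (-38.900, 50.900) on UE. Then |RD| = |D − R| = 65.376.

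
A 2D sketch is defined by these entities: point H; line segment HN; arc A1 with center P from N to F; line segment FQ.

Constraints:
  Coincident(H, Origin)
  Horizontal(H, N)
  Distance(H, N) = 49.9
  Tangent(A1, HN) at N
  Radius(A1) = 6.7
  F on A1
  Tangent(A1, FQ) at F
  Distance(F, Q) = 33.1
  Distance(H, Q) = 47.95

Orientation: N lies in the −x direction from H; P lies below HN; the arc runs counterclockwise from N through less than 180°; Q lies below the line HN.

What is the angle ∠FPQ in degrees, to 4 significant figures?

78.56°

Checks: |PF| = 6.700 ✓; ∠(PF, FQ) = 90.00° ✓; |FQ| = 33.10 ✓; |HQ| = 47.95 ✓.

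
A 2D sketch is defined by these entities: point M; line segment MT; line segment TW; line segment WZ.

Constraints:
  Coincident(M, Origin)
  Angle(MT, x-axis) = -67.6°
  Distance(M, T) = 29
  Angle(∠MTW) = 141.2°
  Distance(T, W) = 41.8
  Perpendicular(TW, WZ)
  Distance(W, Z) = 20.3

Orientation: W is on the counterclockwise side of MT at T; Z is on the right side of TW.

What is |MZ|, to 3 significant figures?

75.0

M is at the origin; MT runs at -67.6° with length 29.0, so T = 29.0·(cos -67.6°, sin -67.6°) = (11.1, -26.8). ∠MTW = 141.2°, so TW runs at -67.6° + (180° − 141.2°) = -28.8° from the x-axis; with |TW| = 41.8, W = T + 41.8·(cos -28.8°, sin -28.8°) = (47.7, -46.9). The perpendicularity gives WZ at right angles to TW; with |WZ| = 20.3 on the right of TW, Z = W + 20.3·(-0.482, -0.876) = (37.9, -64.7). Then |MZ| = |Z − M| = 75.0.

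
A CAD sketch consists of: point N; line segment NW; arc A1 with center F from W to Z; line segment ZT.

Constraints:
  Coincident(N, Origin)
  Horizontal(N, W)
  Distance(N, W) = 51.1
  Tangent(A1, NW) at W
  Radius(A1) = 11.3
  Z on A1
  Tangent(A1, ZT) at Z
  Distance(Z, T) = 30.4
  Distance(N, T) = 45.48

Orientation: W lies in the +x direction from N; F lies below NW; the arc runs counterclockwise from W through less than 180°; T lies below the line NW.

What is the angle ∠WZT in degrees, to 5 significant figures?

146.28°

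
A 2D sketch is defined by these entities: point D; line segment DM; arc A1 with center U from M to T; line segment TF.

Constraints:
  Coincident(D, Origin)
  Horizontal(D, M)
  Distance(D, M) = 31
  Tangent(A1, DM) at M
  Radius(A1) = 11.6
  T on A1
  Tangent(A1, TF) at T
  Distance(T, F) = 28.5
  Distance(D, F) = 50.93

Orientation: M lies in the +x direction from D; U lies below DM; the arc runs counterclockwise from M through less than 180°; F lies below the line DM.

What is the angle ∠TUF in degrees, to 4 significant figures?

67.85°

D is at the origin; D and M share the same y with |DM| = 31.0 and M on the +x side, so M = (31.00, 0.000). Since A1 is tangent to DM there, UM ⟂ DM, so U = M + (0, -11.6) = (31.00, -11.60). Since UT ⟂ TF (tangency), |UF| = √(11.6² + 28.5²) = 30.77 regardless of where T sits on A1. So F lies on both circle(D, 50.93) and circle(U, 30.77); the below-DM intersection is F = (28.42, -42.26). T is the foot of the tangent from F: T = (19.93, -15.06).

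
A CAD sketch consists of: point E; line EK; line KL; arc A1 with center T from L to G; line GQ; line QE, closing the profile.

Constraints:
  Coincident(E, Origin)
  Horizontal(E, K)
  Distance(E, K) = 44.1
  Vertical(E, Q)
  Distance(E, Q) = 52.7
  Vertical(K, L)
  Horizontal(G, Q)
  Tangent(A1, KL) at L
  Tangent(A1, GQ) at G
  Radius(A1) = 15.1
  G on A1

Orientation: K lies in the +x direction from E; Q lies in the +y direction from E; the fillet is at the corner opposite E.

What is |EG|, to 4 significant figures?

60.15

The virtual corner opposite E is at (44.10, 52.70). Tangency of A1 to KL means the radius TL is perpendicular to KL and tangency of A1 to GQ means the radius TG is perpendicular to GQ, with radius 15.1, so the center T sits 15.1 in from both sides at T = (29.00, 37.60). That places the tangent points at L = (44.10, 37.60) on KL and G = (29.00, 52.70) on GQ. Then |EG| = |G − E| = 60.15.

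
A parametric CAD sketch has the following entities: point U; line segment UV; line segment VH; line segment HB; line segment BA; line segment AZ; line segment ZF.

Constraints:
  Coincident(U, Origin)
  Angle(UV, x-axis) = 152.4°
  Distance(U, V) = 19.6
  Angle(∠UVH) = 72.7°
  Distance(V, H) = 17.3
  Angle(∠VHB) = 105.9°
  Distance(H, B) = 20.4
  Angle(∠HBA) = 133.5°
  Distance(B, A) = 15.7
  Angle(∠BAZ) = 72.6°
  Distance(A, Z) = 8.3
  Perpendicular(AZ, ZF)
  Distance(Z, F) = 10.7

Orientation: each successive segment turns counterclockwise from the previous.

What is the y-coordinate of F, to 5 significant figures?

-11.477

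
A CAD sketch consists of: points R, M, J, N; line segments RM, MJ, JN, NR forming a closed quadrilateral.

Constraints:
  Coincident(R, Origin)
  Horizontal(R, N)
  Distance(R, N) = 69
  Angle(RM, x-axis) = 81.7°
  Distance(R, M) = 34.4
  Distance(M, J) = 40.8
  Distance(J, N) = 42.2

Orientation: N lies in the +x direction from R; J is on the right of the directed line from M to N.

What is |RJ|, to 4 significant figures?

26.81

Checks: |MJ| = 40.80 ✓; |JN| = 42.20 ✓.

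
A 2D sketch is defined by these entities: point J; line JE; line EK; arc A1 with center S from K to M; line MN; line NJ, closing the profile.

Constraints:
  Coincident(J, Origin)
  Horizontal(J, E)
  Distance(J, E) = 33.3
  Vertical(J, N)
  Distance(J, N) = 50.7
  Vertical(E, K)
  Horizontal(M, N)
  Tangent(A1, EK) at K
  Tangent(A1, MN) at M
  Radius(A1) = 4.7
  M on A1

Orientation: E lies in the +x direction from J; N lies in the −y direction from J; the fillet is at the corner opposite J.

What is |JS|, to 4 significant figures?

54.17

J is at the origin; J and E share the same y with |JE| = 33.3 and E on the +x side, so E = (33.30, 0.000). JN is vertical with |JN| = 50.7 and N on the −y side, so N = (0.000, -50.70). The virtual corner opposite J is at (33.30, -50.70). Tangency of A1 to EK means the radius SK is perpendicular to EK and A1 meets MN tangentially, so SM is at right angles to MN, with radius 4.7, so the center S sits 4.7 in from both sides at S = (28.60, -46.00). Then |JS| = |S − J| = 54.17.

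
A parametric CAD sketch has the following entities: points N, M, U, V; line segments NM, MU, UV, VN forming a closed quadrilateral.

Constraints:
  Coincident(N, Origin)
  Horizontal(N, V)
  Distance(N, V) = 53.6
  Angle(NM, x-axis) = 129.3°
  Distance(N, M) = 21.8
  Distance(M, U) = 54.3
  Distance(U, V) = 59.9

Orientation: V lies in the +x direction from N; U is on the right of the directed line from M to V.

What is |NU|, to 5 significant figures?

34.553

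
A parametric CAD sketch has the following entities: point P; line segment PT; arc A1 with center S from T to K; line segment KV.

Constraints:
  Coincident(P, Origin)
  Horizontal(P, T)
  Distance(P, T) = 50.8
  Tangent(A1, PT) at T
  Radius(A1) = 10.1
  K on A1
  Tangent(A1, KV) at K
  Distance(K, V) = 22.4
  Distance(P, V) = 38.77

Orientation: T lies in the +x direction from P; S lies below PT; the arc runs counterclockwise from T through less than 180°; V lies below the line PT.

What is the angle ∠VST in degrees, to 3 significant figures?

124°

P is at the origin; PT is horizontal with |PT| = 50.8 and T on the +x side, so T = (50.8, 0.00). Tangency of A1 to PT means the radius ST is perpendicular to PT, so S = T + (0, -10.1) = (50.8, -10.1). Since SK ⟂ KV (tangency), |SV| = √(10.1² + 22.4²) = 24.6 regardless of where K sits on A1. So V lies on both circle(P, 38.77) and circle(S, 24.6); the below-PT intersection is V = (30.5, -23.9). K is the foot of the tangent from V: K = (42.2, -4.83).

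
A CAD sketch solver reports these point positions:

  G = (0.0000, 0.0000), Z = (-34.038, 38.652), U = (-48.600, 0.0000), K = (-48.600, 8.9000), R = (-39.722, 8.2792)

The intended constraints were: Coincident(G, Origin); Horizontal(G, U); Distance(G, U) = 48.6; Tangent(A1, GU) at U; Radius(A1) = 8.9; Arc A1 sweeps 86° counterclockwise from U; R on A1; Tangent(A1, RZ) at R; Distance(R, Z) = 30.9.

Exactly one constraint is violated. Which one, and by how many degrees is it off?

Tangent(A1, RZ) at R — off by 6.60°.

G = (0.00, 0.00) ✓; G.y = 0.00, U.y = 0.00 ✓; |GU| = 48.60 ✓; ∠(KU, UG) = 90.00° ✓; |KU| = 8.900 ✓; bearing(K→R) − bearing(K→U) = 86.00° ✓; |KR| = 8.900 ✓; ∠(KR, RZ) = 96.60° ✗; |RZ| = 30.90 ✓.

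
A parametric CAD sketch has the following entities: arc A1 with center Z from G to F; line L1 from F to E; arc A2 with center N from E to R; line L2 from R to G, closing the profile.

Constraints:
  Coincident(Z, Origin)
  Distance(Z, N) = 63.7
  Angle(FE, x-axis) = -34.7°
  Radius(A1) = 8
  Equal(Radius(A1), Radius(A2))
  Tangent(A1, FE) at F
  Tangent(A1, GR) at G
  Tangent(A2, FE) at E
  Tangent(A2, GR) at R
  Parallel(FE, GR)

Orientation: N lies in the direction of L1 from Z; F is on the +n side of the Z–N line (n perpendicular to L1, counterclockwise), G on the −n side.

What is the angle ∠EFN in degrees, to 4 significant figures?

7.158°

Tangency of A1 to both parallel lines with radius 8.0 puts F and G at Z ± 8.0·n: F = (4.554, 6.577), G = (-4.554, -6.577). Equal radii place E and R the same way about N: E = N + 8.0·n = (56.92, -29.69), R = N − 8.0·n = (47.82, -42.84). Then cos ∠EFN = FE·FN / (|FE||FN|), giving 7.158°.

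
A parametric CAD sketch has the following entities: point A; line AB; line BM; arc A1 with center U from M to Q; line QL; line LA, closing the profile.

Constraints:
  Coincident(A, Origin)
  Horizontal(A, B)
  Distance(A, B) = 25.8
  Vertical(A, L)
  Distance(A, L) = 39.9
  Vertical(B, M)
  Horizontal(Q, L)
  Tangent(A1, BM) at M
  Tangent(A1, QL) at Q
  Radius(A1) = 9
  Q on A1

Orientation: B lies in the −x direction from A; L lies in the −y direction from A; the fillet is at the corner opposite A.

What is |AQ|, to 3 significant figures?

43.3

A is at the origin; AB is horizontal with |AB| = 25.8 and B on the −x side, so B = (-25.8, 0.00). AL is vertical with |AL| = 39.9 and L on the −y side, so L = (0.00, -39.9). The virtual corner opposite A is at (-25.8, -39.9). The tangent condition forces UM to be normal to BM and since A1 is tangent to QL there, UQ ⟂ QL, with radius 9.0, so the center U sits 9.0 in from both sides at U = (-16.8, -30.9). That places the tangent points at M = (-25.8, -30.9) on BM and Q = (-16.8, -39.9) on QL. Then |AQ| = |Q − A| = 43.3.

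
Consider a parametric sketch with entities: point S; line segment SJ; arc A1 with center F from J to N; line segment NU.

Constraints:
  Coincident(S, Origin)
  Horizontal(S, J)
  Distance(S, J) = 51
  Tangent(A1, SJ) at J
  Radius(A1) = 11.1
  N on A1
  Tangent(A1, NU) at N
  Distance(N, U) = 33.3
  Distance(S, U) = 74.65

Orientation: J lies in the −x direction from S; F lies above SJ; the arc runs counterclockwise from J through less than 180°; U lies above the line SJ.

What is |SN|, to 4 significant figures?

44.97

Checks: |FN| = 11.10 ✓; ∠(FN, NU) = 90.00° ✓; |NU| = 33.30 ✓; |SU| = 74.65 ✓.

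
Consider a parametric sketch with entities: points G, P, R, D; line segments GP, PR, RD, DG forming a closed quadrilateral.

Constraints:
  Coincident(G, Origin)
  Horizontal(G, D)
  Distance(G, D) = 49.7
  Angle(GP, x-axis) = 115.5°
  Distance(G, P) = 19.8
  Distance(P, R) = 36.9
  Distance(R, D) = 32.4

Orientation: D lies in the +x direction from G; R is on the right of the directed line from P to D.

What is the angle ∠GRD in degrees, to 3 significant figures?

144°

G is at the origin; GD is horizontal with |GD| = 49.7 and D in +x, so D = (49.7, 0). GP runs at 115.5° with |GP| = 19.8, so P = (-8.52, 17.9). R is determined by |PR| = 36.9 and |RD| = 32.4 together: it lies at the intersection of circle(P, 36.9) and circle(D, 32.4). With |PD| = 60.9, the foot of the radical line on PD is 33.0 from P and the perpendicular offset is √(36.9² − 33.0²) = 16.5. Taking the right-of-PD solution: R = (18.2, -7.58).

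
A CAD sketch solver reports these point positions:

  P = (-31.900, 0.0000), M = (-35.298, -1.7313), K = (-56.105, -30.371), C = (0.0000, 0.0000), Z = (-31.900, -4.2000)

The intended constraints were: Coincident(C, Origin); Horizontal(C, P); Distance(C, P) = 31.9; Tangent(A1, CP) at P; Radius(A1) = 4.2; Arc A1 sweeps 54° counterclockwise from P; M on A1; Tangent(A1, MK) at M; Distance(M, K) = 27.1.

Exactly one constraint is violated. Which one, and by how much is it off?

Distance(M, K) = 27.1 — off by 8.30.

C = (0.00, 0.00) ✓; C.y = 0.00, P.y = 0.00 ✓; |CP| = 31.90 ✓; ∠(ZP, PC) = 90.00° ✓; |ZP| = 4.200 ✓; bearing(Z→M) − bearing(Z→P) = 54.00° ✓; |ZM| = 4.200 ✓; ∠(ZM, MK) = 90.00° ✓; |MK| = 35.40 ✗.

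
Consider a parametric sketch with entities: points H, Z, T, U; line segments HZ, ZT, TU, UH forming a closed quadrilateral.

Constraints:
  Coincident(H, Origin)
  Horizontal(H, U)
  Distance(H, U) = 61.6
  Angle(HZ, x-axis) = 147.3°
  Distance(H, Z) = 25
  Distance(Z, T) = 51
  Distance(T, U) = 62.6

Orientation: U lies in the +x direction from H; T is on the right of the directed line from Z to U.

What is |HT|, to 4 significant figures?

30.18

Checks: |ZT| = 51.00 ✓; |TU| = 62.60 ✓.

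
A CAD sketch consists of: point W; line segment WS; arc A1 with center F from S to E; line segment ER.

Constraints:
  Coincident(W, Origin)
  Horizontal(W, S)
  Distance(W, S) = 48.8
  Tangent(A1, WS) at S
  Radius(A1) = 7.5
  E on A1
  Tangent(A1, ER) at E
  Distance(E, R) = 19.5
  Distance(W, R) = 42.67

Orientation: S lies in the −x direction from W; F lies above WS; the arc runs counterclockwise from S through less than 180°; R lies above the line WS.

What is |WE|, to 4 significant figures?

42.00

W is at the origin; W and S share the same y with |WS| = 48.8 and S on the −x side, so S = (-48.80, 0.000). Tangency of A1 to WS means the radius FS is perpendicular to WS, so F = S + (0, 7.5) = (-48.80, 7.500). Since FE ⟂ ER (tangency), |FR| = √(7.5² + 19.5²) = 20.89 regardless of where E sits on A1. So R lies on both circle(W, 42.67) and circle(F, 20.89); the above-WS intersection is R = (-35.53, 23.63). E is the foot of the tangent from R: E = (-41.68, 5.132).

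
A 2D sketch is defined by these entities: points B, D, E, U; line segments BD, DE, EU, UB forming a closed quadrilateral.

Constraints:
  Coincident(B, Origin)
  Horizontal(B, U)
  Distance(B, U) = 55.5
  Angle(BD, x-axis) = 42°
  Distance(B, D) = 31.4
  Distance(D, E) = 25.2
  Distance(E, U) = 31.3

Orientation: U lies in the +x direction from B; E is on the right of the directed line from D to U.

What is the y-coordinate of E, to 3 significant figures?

-4.16

Checks: |DE| = 25.20 ✓; |EU| = 31.30 ✓.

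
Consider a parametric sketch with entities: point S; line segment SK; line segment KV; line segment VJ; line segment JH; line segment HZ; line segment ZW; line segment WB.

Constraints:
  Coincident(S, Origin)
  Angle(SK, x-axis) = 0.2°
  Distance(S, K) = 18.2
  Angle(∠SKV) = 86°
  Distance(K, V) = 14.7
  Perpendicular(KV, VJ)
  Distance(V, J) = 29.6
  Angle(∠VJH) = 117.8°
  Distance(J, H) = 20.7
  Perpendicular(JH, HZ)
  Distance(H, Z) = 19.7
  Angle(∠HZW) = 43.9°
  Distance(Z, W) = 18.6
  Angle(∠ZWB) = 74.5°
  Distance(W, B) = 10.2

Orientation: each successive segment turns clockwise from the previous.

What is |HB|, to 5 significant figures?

4.1829

S is at the origin; SK runs at 0.2° with length 18.2, so K = (18.200, 0.063530). ∠SKV = 86.0° gives KV at -93.800° from the x-axis; with |KV| = 14.7, V = (17.226, -14.604). KV ⟂ VJ, so VJ runs at 176.20°; with |VJ| = 29.6, J = (-12.309, -12.642). ∠VJH = 117.8° gives JH at 114.00° from the x-axis; with |JH| = 20.7, H = (-20.729, 6.2679). JH is perpendicular to HZ, so HZ runs at 24.000°; with |HZ| = 19.7, Z = (-2.7319, 14.281). ∠HZW = 43.9° gives ZW at -112.10° from the x-axis; with |ZW| = 18.6, W = (-9.7296, -2.9528). ∠ZWB = 74.5° gives WB at 142.40° from the x-axis; with |WB| = 10.2, B = (-17.811, 3.2707). Then |HB| = |B − H| = 4.1829.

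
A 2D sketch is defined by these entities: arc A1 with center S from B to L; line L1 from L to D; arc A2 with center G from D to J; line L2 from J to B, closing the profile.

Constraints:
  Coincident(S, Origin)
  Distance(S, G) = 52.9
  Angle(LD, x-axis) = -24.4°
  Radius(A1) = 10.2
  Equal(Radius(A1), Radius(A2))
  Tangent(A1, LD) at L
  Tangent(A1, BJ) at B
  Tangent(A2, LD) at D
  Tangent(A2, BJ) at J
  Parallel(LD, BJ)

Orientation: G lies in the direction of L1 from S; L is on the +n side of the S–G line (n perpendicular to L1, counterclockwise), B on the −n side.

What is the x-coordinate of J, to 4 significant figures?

43.96

The slot axis is L1's direction at -24.4°, so u = (cos -24.4°, sin -24.4°) = (0.9107, -0.4131) and n = (−sin -24.4°, cos -24.4°) = (0.4131, 0.9107). S is at the origin and G lies 52.9 along u from S, so G = 52.9·u = (48.18, -21.85). Tangency of A1 to both parallel lines with radius 10.2 puts L and B at S ± 10.2·n: L = (4.214, 9.289), B = (-4.214, -9.289). Equal radii place D and J the same way about G: D = G + 10.2·n = (52.39, -12.56), J = G − 10.2·n = (43.96, -31.14). So J.x = 43.96.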